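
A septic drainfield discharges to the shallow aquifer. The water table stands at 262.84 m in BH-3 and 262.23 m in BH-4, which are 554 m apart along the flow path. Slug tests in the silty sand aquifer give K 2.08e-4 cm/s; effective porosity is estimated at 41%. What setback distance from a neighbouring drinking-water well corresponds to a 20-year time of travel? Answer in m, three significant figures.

Hydraulic gradient i = (262.84 − 262.23) / 554 = 0.61 / 554 = 0.001101
K = 2.08e-4 cm/s × 864 = 0.1797 m/d
Specific discharge q = 0.1797 × 0.001101 = 1.979e-4 m/d
v_s = q/n_e = 1.979e-4/0.41 = 4.826e-4 m/d
T = 20 yr × 365 = 7300 d
L = v × T = 4.826e-4 × 7300 = 3.523 m

3.52 m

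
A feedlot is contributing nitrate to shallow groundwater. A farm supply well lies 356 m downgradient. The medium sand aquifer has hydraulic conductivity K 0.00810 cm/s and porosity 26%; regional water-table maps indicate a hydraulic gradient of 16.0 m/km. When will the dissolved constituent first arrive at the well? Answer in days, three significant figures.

827 days

K = 0.00810 cm/s × 864 = 6.998 m/d
Specific discharge q = 6.998 × 0.016 = 0.1120 m/d
Seepage velocity v = q / n = 0.1120 / 0.26 = 0.4307 m/d
t = L / v = 356 / 0.4307 = 826.6 d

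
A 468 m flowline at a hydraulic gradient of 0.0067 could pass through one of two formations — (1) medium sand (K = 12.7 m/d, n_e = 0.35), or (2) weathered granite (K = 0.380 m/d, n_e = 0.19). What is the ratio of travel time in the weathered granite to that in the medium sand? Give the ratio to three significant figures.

18.1

Unit 1 (medium sand): v = 12.7×0.0067/0.35 = 0.2431 m/d, t = 468/0.2431 = 1925 d
Unit 2 (weathered granite): v = 0.380×0.0067/0.19 = 0.01340 m/d, t = 468/0.01340 = 34930 d
t(weathered granite) / t(medium sand) = 34930/1925 = 18.1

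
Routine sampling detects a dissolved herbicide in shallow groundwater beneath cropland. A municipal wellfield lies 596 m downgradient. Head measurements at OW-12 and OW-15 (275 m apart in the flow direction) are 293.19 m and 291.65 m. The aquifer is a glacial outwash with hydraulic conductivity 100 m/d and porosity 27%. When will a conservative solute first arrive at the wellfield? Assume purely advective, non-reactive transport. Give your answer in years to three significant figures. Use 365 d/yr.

0.787 years

Hydraulic gradient i = (293.19 − 291.65) / 275 = 1.54 / 275 = 0.005600
Darcy flux q = K·i = 100 × 0.005600 = 0.5600 m/d
v = Ki/n = 100·0.005600/0.27 = 2.074 m/d
t = L / v = 596 / 2.074 = 287.4 d
   = 287.4 / 365 = 0.787 yr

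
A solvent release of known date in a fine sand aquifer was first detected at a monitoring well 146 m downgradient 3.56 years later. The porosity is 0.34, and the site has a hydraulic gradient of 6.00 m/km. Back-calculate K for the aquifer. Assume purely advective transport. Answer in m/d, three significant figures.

6.37 m/d

t = 3.56 years = 1299 d
v = L / t = 146 / 1299 = 0.1124 m/d
K = v · n / i = 0.1124 × 0.34 / 0.0060 = 6.37 m/d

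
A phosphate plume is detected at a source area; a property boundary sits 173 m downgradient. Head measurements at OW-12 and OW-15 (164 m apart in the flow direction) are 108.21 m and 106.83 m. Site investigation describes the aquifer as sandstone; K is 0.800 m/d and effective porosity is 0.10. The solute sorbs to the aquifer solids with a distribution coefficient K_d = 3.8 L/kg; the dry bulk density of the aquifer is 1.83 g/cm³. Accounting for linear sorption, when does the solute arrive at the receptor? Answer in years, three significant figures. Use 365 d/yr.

Hydraulic gradient i = (108.21 − 106.83) / 164 = 1.38 / 164 = 0.008415
Specific discharge q = 0.800 × 0.008415 = 0.006732 m/d
v_s = q/n_e = 0.006732/0.10 = 0.06732 m/d
Retardation R = 1 + ρ_b·K_d/n = 1 + 1.83×3.8/0.10 = 70.54
Contaminant velocity v_c = v/R = 0.06732/70.54 = 9.543e-4 m/d
t = L/v_c = 173/9.543e-4 = 181300 d
   = 181300/365 = 497 yr

497 years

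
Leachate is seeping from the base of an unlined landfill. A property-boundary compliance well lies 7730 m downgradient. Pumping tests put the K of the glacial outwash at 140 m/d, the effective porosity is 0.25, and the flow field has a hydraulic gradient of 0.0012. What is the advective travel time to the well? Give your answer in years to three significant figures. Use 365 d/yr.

Darcy flux q = K·i = 140 × 0.0012 = 0.1680 m/d
v = Ki/n = 140·0.0012/0.25 = 0.6720 m/d
t = L / v = 7730 / 0.6720 = 11500 d
   = 11500 / 365 = 31.5 yr

31.5 years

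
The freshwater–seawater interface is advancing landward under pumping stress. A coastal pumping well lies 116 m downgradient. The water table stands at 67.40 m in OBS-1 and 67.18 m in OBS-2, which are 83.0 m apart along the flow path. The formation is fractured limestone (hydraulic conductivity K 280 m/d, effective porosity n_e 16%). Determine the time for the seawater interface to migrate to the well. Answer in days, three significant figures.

Hydraulic gradient i = (67.40 − 67.18) / 83.0 = 0.22 / 83.0 = 0.002651
Specific discharge q = 280 × 0.002651 = 0.7422 m/d
v = Ki/n = 280·0.002651/0.16 = 4.639 m/d
t = L / v = 116 / 4.639 = 25.01 d

25.0 days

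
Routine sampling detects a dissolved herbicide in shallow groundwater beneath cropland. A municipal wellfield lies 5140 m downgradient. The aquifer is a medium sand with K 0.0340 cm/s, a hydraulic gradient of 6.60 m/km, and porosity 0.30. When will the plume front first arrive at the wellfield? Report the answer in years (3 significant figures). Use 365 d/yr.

K = 0.0340 cm/s × 864 = 29.38 m/d
Darcy flux q = K·i = 29.38 × 0.0066 = 0.1939 m/d
Average linear velocity = 0.1939 / 0.30 = 0.6463 m/d
t = L / v = 5140 / 0.6463 = 7953 d
   = 7953 / 365 = 21.8 yr

21.8 years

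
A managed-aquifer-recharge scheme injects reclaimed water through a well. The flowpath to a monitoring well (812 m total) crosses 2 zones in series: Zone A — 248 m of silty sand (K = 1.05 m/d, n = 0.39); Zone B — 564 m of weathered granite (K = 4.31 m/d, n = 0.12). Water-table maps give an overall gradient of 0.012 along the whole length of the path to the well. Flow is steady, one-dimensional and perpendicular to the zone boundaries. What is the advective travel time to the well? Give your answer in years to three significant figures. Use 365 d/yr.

17.0 years

Steady 1-D flow in series ⇒ the Darcy flux q is identical in every zone and the zone head losses add (resistances L/K in series).
Σ(L/K) = 248/1.05 + 564/4.31 = 236.2 + 130.9 = 367.0 d
K_eq = L_total / Σ(L/K) = 812 / 367.0 = 2.212 m/d
q = K_eq · i = 2.212 × 0.012 = 0.02655 m/d (same in every zone)
Zone A: v = q/n = 0.02655/0.39 = 0.06807 m/d → t_A = 248/0.06807 = 3643 d
Zone B: v = q/n = 0.02655/0.12 = 0.2212 m/d → t_B = 564/0.2212 = 2549 d
Total t = 3643 + 2549 = 6193 d
   = 6193 / 365 = 17.0 yr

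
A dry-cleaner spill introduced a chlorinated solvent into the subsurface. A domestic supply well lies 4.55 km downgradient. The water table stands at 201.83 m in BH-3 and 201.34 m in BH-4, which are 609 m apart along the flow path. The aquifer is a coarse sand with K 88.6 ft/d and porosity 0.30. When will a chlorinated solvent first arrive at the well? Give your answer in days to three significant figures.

62800 days

Hydraulic gradient i = (201.83 − 201.34) / 609 = 0.49 / 609 = 8.046e-4
K = 88.6 ft/d × 0.3048 = 27.01 m/d
Darcy flux q = K·i = 27.01 × 8.046e-4 = 0.02173 m/d
v = Ki/n = 27.01·8.046e-4/0.30 = 0.07243 m/d
L = 4.55 km = 4550 m
t = L / v = 4550 / 0.07243 = 62820 d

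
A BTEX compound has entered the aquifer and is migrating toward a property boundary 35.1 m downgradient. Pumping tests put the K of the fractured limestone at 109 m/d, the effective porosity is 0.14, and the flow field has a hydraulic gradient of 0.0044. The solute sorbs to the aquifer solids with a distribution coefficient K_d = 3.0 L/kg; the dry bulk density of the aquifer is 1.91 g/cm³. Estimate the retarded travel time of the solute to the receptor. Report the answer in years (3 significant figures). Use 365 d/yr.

q = Ki = 109 × 0.0044 = 0.4796 m/d
Average linear velocity = 0.4796 / 0.14 = 3.426 m/d
Retardation R = 1 + ρ_b·K_d/n = 1 + 1.91×3.0/0.14 = 41.93
Contaminant velocity v_c = v/R = 3.426/41.93 = 0.08170 m/d
t = L/v_c = 35.1/0.08170 = 429.6 d
   = 429.6/365 = 1.18 yr

1.18 years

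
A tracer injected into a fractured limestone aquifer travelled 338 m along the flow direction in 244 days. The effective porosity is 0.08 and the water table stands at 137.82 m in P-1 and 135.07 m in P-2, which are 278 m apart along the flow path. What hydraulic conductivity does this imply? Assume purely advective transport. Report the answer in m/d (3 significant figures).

11.2 m/d

Hydraulic gradient i = (137.82 − 135.07) / 278 = 2.75 / 278 = 0.009892
v = L / t = 338 / 244 = 1.385 m/d
K = v · n / i = 1.385 × 0.08 / 0.009892 = 11.2 m/d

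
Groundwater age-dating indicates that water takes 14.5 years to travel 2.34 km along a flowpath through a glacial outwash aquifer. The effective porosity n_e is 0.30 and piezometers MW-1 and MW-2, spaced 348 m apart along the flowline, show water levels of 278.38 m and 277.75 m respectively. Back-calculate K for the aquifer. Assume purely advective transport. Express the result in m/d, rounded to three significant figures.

Hydraulic gradient i = (278.38 − 277.75) / 348 = 0.63 / 348 = 0.001810
t = 14.5 years = 5293 d
L = 2.34 km = 2340 m
v = L / t = 2340 / 5293 = 0.4421 m/d
K = v · n / i = 0.4421 × 0.30 / 0.001810 = 73.3 m/d

73.3 m/d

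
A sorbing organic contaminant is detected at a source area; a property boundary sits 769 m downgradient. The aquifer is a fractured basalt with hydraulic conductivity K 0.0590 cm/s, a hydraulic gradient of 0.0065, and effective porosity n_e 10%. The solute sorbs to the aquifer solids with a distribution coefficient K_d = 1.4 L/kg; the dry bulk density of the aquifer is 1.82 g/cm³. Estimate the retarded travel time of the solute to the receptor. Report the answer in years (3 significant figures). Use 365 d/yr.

16.8 years

K = 0.0590 cm/s × 864 = 50.98 m/d
q = Ki = 50.98 × 0.0065 = 0.3313 m/d
v_s = q/n_e = 0.3313/0.10 = 3.313 m/d
Retardation R = 1 + ρ_b·K_d/n = 1 + 1.82×1.4/0.10 = 26.48
Contaminant velocity v_c = v/R = 3.313/26.48 = 0.1251 m/d
t = L/v_c = 769/0.1251 = 6146 d
   = 6146/365 = 16.8 yr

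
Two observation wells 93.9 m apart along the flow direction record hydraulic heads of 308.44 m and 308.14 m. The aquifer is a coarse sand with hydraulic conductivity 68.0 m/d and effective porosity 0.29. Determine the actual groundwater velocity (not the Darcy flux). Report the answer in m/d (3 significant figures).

0.749 m/d

Hydraulic gradient i = (308.44 − 308.14) / 93.9 = 0.30 / 93.9 = 0.003195
q = Ki = 68.0 × 0.003195 = 0.2173 m/d
v_s = q/n_e = 0.2173/0.29 = 0.7491 m/d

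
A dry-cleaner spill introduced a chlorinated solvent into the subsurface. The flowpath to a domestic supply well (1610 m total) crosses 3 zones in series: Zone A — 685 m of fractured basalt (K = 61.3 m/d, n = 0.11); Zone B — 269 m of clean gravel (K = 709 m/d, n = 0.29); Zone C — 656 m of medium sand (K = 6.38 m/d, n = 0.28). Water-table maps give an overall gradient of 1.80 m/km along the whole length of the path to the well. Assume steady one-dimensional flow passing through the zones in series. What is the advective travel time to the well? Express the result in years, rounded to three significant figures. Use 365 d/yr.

Continuity: the same q passes through each zone, so ΔH = q·Σ(L_j/K_j) — the zones act as resistances in series.
Σ(L/K) = 685/61.3 + 269/709 + 656/6.38 = 11.17 + 0.3794 + 102.8 = 114.4 d
K_eq = L_total / Σ(L/K) = 1610 / 114.4 = 14.08 m/d
q = K_eq · i = 14.08 × 0.0018 = 0.02534 m/d (same in every zone)
Zone A: v = q/n = 0.02534/0.11 = 0.2303 m/d → t_A = 685/0.2303 = 2974 d
Zone B: v = q/n = 0.02534/0.29 = 0.08737 m/d → t_B = 269/0.08737 = 3079 d
Zone C: v = q/n = 0.02534/0.28 = 0.09049 m/d → t_C = 656/0.09049 = 7249 d
Total t = 2974 + 3079 + 7249 = 13300 d
   = 13300 / 365 = 36.4 yr

36.4 years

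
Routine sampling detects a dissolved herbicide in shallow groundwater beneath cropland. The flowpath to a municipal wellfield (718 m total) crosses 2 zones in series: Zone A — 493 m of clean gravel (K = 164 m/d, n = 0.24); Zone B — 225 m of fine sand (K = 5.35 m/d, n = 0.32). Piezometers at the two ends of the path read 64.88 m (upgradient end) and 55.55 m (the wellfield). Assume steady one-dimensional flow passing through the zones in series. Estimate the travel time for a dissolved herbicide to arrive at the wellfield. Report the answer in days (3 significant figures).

919 days

Total head drop ΔH = 64.88 − 55.55 = 9.33 m
Continuity: the same q passes through each zone, so ΔH = q·Σ(L_j/K_j) — the zones act as resistances in series.
Σ(L/K) = 493/164 + 225/5.35 = 3.006 + 42.06 = 45.06 d
q = ΔH / Σ(L/K) = 9.33 / 45.06 = 0.2070 m/d (same in every zone)
Zone A: v = q/n = 0.2070/0.24 = 0.8627 m/d → t_A = 493/0.8627 = 571.5 d
Zone B: v = q/n = 0.2070/0.32 = 0.6470 m/d → t_B = 225/0.6470 = 347.7 d
Total t = 571.5 + 347.7 = 919.2 d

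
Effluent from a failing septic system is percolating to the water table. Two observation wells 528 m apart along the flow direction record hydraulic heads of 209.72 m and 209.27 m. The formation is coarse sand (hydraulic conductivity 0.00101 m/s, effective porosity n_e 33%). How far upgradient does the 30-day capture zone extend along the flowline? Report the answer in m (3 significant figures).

Hydraulic gradient i = (209.72 − 209.27) / 528 = 0.45 / 528 = 8.523e-4
K = 0.00101 m/s × 86400 s/d = 87.26 m/d
q = Ki = 87.26 × 8.523e-4 = 0.07437 m/d
Average linear velocity = 0.07437 / 0.33 = 0.2254 m/d
L = v × T = 0.2254 × 30 = 6.761 m

6.76 m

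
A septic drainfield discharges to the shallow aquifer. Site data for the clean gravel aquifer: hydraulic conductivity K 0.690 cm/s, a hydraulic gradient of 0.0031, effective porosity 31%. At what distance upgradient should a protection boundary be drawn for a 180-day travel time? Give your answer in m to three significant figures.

K = 0.690 cm/s × 864 = 596.2 m/d
Darcy flux q = K·i = 596.2 × 0.0031 = 1.848 m/d
Seepage velocity v = q / n = 1.848 / 0.31 = 5.962 m/d
L = v × T = 5.962 × 180 = 1073 m

1070 m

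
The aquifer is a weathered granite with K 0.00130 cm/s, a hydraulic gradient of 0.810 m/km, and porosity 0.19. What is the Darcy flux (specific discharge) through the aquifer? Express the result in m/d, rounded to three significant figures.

K = 0.00130 cm/s × 864 = 1.123 m/d
q = Ki = 1.123 × 8.1e-4 = 9.098e-4 m/d

9.10e-4 m/d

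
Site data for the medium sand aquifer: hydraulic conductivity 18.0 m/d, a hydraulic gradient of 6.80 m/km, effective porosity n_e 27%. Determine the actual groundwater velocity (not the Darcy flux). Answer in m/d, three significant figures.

0.453 m/d

Specific discharge q = 18.0 × 0.0068 = 0.1224 m/d
v_s = q/n_e = 0.1224/0.27 = 0.4533 m/d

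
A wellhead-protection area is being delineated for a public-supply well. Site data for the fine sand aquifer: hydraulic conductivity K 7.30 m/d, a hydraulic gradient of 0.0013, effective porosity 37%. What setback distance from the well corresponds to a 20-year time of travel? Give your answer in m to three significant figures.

187 m

q = Ki = 7.30 × 0.0013 = 0.009490 m/d
v = Ki/n = 7.30·0.0013/0.37 = 0.02565 m/d
T = 20 yr × 365 = 7300 d
L = v × T = 0.02565 × 7300 = 187.2 m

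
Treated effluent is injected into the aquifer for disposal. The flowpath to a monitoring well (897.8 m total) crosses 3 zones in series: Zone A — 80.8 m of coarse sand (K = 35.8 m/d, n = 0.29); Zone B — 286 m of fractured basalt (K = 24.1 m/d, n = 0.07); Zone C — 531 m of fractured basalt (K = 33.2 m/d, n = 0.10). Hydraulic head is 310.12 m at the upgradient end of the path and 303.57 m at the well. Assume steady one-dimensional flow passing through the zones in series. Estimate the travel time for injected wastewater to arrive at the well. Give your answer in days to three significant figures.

Total head drop ΔH = 310.12 − 303.57 = 6.55 m
Steady 1-D flow in series ⇒ the Darcy flux q is identical in every zone and the zone head losses add (resistances L/K in series).
Σ(L/K) = 80.8/35.8 + 286/24.1 + 531/33.2 = 2.257 + 11.87 + 15.99 = 30.12 d
q = ΔH / Σ(L/K) = 6.55 / 30.12 = 0.2175 m/d (same in every zone)
Zone A: v = q/n = 0.2175/0.29 = 0.7499 m/d → t_A = 80.8/0.7499 = 107.7 d
Zone B: v = q/n = 0.2175/0.07 = 3.107 m/d → t_B = 286/3.107 = 92.06 d
Zone C: v = q/n = 0.2175/0.10 = 2.175 m/d → t_C = 531/2.175 = 244.2 d
Total t = 107.7 + 92.06 + 244.2 = 444.0 d

444 days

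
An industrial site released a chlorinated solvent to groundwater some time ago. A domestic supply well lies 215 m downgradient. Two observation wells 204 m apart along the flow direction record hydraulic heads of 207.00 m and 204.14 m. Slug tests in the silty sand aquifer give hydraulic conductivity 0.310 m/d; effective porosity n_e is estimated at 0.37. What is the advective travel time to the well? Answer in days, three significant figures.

18300 days

Hydraulic gradient i = (207.00 − 204.14) / 204 = 2.86 / 204 = 0.01402
Specific discharge q = 0.310 × 0.01402 = 0.004346 m/d
Seepage velocity v = q / n = 0.004346 / 0.37 = 0.01175 m/d
t = L / v = 215 / 0.01175 = 18300 d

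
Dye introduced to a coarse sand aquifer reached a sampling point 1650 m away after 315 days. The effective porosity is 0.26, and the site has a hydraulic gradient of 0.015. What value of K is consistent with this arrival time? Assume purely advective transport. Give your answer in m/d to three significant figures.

v = L / t = 1650 / 315 = 5.238 m/d
K = v · n / i = 5.238 × 0.26 / 0.015 = 90.8 m/d

90.8 m/d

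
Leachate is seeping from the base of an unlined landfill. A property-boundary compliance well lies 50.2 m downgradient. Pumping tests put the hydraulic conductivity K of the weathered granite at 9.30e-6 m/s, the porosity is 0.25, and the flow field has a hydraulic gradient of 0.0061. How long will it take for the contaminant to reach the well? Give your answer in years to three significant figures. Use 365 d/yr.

7.01 years

K = 9.30e-6 m/s × 86400 s/d = 0.8035 m/d
Specific discharge q = 0.8035 × 0.0061 = 0.004901 m/d
Average linear velocity = 0.004901 / 0.25 = 0.01961 m/d
t = L / v = 50.2 / 0.01961 = 2560 d
   = 2560 / 365 = 7.01 yr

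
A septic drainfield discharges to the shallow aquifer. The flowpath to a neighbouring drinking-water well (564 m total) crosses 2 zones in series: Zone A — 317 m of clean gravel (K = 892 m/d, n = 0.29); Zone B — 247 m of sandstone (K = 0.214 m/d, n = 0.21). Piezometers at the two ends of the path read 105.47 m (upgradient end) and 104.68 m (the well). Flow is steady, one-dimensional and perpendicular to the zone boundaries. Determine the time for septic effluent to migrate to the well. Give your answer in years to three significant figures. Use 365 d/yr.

576 years

Total head drop ΔH = 105.47 − 104.68 = 0.79 m
Continuity: the same q passes through each zone, so ΔH = q·Σ(L_j/K_j) — the zones act as resistances in series.
Σ(L/K) = 317/892 + 247/0.214 = 0.3554 + 1154 = 1155 d
q = ΔH / Σ(L/K) = 0.79 / 1155 = 6.842e-4 m/d (same in every zone)
Zone A: v = q/n = 6.842e-4/0.29 = 0.002359 m/d → t_A = 317/0.002359 = 134400 d
Zone B: v = q/n = 6.842e-4/0.21 = 0.003258 m/d → t_B = 247/0.003258 = 75810 d
Total t = 134400 + 75810 = 210200 d
   = 210200 / 365 = 576 yr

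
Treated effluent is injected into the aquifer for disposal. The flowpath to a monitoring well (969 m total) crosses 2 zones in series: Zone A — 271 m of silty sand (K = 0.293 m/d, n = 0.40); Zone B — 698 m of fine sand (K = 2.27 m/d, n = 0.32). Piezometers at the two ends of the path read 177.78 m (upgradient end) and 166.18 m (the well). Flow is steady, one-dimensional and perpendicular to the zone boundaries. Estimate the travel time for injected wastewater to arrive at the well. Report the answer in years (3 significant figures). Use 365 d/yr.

96.6 years

Total head drop ΔH = 177.78 − 166.18 = 11.60 m
Steady 1-D flow in series ⇒ the Darcy flux q is identical in every zone and the zone head losses add (resistances L/K in series).
Σ(L/K) = 271/0.293 + 698/2.27 = 924.9 + 307.5 = 1232 d
q = ΔH / Σ(L/K) = 11.60 / 1232 = 0.009413 m/d (same in every zone)
Zone A: v = q/n = 0.009413/0.40 = 0.02353 m/d → t_A = 271/0.02353 = 11520 d
Zone B: v = q/n = 0.009413/0.32 = 0.02941 m/d → t_B = 698/0.02941 = 23730 d
Total t = 11520 + 23730 = 35250 d
   = 35250 / 365 = 96.6 yr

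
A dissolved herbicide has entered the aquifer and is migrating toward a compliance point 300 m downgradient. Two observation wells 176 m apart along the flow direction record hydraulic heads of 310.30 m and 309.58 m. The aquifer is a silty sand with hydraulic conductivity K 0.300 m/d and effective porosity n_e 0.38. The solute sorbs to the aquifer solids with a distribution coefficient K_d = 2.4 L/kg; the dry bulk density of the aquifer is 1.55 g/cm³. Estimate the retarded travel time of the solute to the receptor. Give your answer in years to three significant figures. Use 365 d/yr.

2750 years

Hydraulic gradient i = (310.30 − 309.58) / 176 = 0.72 / 176 = 0.004091
Darcy flux q = K·i = 0.300 × 0.004091 = 0.001227 m/d
Average linear velocity = 0.001227 / 0.38 = 0.003230 m/d
Retardation R = 1 + ρ_b·K_d/n = 1 + 1.55×2.4/0.38 = 10.79
Contaminant velocity v_c = v/R = 0.003230/10.79 = 2.993e-4 m/d
t = L/v_c = 300/2.993e-4 = 1.002e6 d
   = 1.002e6/365 = 2750 yr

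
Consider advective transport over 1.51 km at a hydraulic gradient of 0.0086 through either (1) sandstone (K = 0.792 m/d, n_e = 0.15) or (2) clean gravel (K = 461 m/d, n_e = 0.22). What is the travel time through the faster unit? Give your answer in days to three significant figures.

Unit 1 (sandstone): v = 0.792×0.0086/0.15 = 0.04541 m/d, t = 1510/0.04541 = 33250 d
Unit 2 (clean gravel): v = 461×0.0086/0.22 = 18.02 m/d, t = 1510/18.02 = 83.79 d
Faster unit: t = 83.8 d

83.8 days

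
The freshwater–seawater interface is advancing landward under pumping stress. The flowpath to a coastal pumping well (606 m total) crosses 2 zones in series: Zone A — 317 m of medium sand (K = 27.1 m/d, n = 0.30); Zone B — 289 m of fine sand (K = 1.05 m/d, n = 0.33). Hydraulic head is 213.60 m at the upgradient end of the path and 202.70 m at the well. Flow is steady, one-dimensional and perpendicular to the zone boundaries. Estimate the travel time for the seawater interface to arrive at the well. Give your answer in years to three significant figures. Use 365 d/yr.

13.7 years

Total head drop ΔH = 213.60 − 202.70 = 10.90 m
Continuity: the same q passes through each zone, so ΔH = q·Σ(L_j/K_j) — the zones act as resistances in series.
Σ(L/K) = 317/27.1 + 289/1.05 = 11.70 + 275.2 = 286.9 d
q = ΔH / Σ(L/K) = 10.90 / 286.9 = 0.03799 m/d (same in every zone)
Zone A: v = q/n = 0.03799/0.30 = 0.1266 m/d → t_A = 317/0.1266 = 2503 d
Zone B: v = q/n = 0.03799/0.33 = 0.1151 m/d → t_B = 289/0.1151 = 2511 d
Total t = 2503 + 2511 = 5014 d
   = 5014 / 365 = 13.7 yr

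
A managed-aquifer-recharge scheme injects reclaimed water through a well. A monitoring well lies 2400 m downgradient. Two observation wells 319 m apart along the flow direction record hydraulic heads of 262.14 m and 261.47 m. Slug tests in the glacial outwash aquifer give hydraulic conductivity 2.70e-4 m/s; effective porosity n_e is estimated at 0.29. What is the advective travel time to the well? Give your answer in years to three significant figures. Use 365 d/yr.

38.9 years

Hydraulic gradient i = (262.14 − 261.47) / 319 = 0.67 / 319 = 0.002100
K = 2.70e-4 m/s × 86400 s/d = 23.33 m/d
Specific discharge q = 23.33 × 0.002100 = 0.04900 m/d
Average linear velocity = 0.04900 / 0.29 = 0.1690 m/d
t = L / v = 2400 / 0.1690 = 14210 d
   = 14210 / 365 = 38.9 yr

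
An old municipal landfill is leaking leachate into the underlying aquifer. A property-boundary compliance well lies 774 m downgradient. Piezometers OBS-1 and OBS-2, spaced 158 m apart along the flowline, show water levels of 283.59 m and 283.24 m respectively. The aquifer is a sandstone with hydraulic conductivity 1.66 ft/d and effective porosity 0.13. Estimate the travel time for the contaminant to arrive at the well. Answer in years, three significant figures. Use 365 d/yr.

Hydraulic gradient i = (283.59 − 283.24) / 158 = 0.35 / 158 = 0.002215
K = 1.66 ft/d × 0.3048 = 0.5060 m/d
Darcy flux q = K·i = 0.5060 × 0.002215 = 0.001121 m/d
v = Ki/n = 0.5060·0.002215/0.13 = 0.008622 m/d
t = L / v = 774 / 0.008622 = 89770 d
   = 89770 / 365 = 246 yr

246 years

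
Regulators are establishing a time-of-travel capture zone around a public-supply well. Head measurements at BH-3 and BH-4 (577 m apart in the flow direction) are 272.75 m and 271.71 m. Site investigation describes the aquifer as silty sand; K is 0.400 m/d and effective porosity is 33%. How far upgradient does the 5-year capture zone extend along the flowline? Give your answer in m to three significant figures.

3.99 m

Hydraulic gradient i = (272.75 − 271.71) / 577 = 1.04 / 577 = 0.001802
Specific discharge q = 0.400 × 0.001802 = 7.210e-4 m/d
v_s = q/n_e = 7.210e-4/0.33 = 0.002185 m/d
T = 5 yr × 365 = 1825 d
L = v × T = 0.002185 × 1825 = 3.987 m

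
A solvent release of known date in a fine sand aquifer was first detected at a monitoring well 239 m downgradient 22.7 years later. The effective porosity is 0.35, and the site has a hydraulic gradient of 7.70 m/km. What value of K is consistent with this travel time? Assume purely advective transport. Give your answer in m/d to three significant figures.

t = 22.7 years = 8286 d
v = L / t = 239 / 8286 = 0.02885 m/d
K = v · n / i = 0.02885 × 0.35 / 0.0077 = 1.31 m/d

1.31 m/d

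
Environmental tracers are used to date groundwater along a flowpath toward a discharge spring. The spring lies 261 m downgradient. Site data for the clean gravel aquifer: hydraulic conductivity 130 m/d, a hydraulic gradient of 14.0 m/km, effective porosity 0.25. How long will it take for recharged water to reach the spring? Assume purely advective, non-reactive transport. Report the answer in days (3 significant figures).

q = Ki = 130 × 0.014 = 1.820 m/d
v_s = q/n_e = 1.820/0.25 = 7.280 m/d
t = L / v = 261 / 7.280 = 35.85 d

35.9 days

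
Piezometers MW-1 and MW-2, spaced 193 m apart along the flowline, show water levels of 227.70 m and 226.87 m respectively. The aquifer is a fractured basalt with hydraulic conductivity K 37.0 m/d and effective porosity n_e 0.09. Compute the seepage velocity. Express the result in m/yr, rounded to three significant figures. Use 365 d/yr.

Hydraulic gradient i = (227.70 − 226.87) / 193 = 0.83 / 193 = 0.004301
Darcy flux q = K·i = 37.0 × 0.004301 = 0.1591 m/d
Average linear velocity = 0.1591 / 0.09 = 1.768 m/d
   = 1.768 × 365 = 645 m/yr

645 m/yr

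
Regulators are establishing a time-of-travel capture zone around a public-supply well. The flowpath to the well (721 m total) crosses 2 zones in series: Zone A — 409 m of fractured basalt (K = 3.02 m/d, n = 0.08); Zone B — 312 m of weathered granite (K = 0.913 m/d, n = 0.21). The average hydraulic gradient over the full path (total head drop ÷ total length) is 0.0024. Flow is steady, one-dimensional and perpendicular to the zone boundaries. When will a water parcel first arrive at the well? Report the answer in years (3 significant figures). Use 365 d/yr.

74.2 years

For zones in series the flux q is common to all zones; the equivalent conductivity is the harmonic (thickness-weighted) mean, K_eq = L_total / Σ(L_j/K_j).
Σ(L/K) = 409/3.02 + 312/0.913 = 135.4 + 341.7 = 477.2 d
K_eq = L_total / Σ(L/K) = 721 / 477.2 = 1.511 m/d
q = K_eq · i = 1.511 × 0.0024 = 0.003626 m/d (same in every zone)
Zone A: v = q/n = 0.003626/0.08 = 0.04533 m/d → t_A = 409/0.04533 = 9023 d
Zone B: v = q/n = 0.003626/0.21 = 0.01727 m/d → t_B = 312/0.01727 = 18070 d
Total t = 9023 + 18070 = 27090 d
   = 27090 / 365 = 74.2 yr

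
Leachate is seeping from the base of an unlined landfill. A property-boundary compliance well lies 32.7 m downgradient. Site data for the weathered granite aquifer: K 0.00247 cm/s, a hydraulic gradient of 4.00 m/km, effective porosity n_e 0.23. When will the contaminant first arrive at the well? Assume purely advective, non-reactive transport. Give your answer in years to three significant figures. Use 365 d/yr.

2.41 years

K = 0.00247 cm/s × 864 = 2.134 m/d
q = Ki = 2.134 × 0.0040 = 0.008536 m/d
v_s = q/n_e = 0.008536/0.23 = 0.03711 m/d
t = L / v = 32.7 / 0.03711 = 881.1 d
   = 881.1 / 365 = 2.41 yr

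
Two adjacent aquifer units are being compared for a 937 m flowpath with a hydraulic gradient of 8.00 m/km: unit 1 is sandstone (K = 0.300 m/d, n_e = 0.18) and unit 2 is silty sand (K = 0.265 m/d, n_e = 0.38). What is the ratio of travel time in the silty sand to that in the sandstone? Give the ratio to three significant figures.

Unit 1 (sandstone): v = 0.300×0.0080/0.18 = 0.01333 m/d, t = 937/0.01333 = 70280 d
Unit 2 (silty sand): v = 0.265×0.0080/0.38 = 0.005579 m/d, t = 937/0.005579 = 168000 d
t(silty sand) / t(sandstone) = 168000/70280 = 2.39

2.39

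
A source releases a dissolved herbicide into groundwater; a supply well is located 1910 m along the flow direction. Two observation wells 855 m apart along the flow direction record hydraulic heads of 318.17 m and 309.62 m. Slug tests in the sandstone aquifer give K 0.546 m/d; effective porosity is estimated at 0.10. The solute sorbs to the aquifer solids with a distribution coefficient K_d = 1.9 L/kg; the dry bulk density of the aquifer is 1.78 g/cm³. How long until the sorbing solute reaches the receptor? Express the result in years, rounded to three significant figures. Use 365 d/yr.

Hydraulic gradient i = (318.17 − 309.62) / 855 = 8.55 / 855 = 0.01000
q = Ki = 0.546 × 0.01000 = 0.005460 m/d
v = Ki/n = 0.546·0.01000/0.10 = 0.05460 m/d
Retardation R = 1 + ρ_b·K_d/n = 1 + 1.78×1.9/0.10 = 34.82
Contaminant velocity v_c = v/R = 0.05460/34.82 = 0.001568 m/d
t = L/v_c = 1910/0.001568 = 1.218e6 d
   = 1.218e6/365 = 3340 yr

3340 years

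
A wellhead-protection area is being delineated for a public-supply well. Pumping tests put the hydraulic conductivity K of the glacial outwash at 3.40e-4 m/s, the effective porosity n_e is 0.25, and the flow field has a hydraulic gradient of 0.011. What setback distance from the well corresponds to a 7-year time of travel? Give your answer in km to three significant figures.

3.30 km

K = 3.40e-4 m/s × 86400 s/d = 29.38 m/d
Darcy flux q = K·i = 29.38 × 0.011 = 0.3231 m/d
Seepage velocity v = q / n = 0.3231 / 0.25 = 1.293 m/d
T = 7 yr × 365 = 2555 d
L = v × T = 1.293 × 2555 = 3302 m
   = 3.30 km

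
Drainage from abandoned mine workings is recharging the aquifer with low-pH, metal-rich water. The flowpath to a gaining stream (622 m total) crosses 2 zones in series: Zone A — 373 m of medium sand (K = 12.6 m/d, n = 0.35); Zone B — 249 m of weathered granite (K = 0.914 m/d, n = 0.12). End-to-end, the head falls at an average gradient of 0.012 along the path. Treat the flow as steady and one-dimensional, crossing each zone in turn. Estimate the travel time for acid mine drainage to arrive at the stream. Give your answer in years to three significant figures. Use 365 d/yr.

Steady 1-D flow in series ⇒ the Darcy flux q is identical in every zone and the zone head losses add (resistances L/K in series).
Σ(L/K) = 373/12.6 + 249/0.914 = 29.60 + 272.4 = 302.0 d
K_eq = L_total / Σ(L/K) = 622 / 302.0 = 2.059 m/d
q = K_eq · i = 2.059 × 0.012 = 0.02471 m/d (same in every zone)
Zone A: v = q/n = 0.02471/0.35 = 0.07061 m/d → t_A = 373/0.07061 = 5283 d
Zone B: v = q/n = 0.02471/0.12 = 0.2059 m/d → t_B = 249/0.2059 = 1209 d
Total t = 5283 + 1209 = 6492 d
   = 6492 / 365 = 17.8 yr

17.8 years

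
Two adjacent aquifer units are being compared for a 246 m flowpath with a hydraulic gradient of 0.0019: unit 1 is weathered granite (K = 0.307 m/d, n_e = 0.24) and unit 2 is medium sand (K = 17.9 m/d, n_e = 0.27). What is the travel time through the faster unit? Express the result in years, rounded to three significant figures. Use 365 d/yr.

5.35 years

Unit 1 (weathered granite): v = 0.307×0.0019/0.24 = 0.002430 m/d, t = 246/0.002430 = 101200 d
Unit 2 (medium sand): v = 17.9×0.0019/0.27 = 0.1260 m/d, t = 246/0.1260 = 1953 d
Faster: 1953 d / 365 = 5.35 yr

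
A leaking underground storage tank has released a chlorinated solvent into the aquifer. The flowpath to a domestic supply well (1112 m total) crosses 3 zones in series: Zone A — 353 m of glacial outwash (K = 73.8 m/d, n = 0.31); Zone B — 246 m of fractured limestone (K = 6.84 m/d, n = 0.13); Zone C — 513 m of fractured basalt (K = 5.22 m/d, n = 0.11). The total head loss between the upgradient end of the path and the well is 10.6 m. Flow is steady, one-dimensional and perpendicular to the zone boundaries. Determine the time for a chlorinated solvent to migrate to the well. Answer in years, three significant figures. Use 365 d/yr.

7.11 years

Steady 1-D flow in series ⇒ the Darcy flux q is identical in every zone and the zone head losses add (resistances L/K in series).
Σ(L/K) = 353/73.8 + 246/6.84 + 513/5.22 = 4.783 + 35.96 + 98.28 = 139.0 d
q = ΔH / Σ(L/K) = 10.6 / 139.0 = 0.07625 m/d (same in every zone)
Zone A: v = q/n = 0.07625/0.31 = 0.2460 m/d → t_A = 353/0.2460 = 1435 d
Zone B: v = q/n = 0.07625/0.13 = 0.5865 m/d → t_B = 246/0.5865 = 419.4 d
Zone C: v = q/n = 0.07625/0.11 = 0.6931 m/d → t_C = 513/0.6931 = 740.1 d
Total t = 1435 + 419.4 + 740.1 = 2595 d
   = 2595 / 365 = 7.11 yr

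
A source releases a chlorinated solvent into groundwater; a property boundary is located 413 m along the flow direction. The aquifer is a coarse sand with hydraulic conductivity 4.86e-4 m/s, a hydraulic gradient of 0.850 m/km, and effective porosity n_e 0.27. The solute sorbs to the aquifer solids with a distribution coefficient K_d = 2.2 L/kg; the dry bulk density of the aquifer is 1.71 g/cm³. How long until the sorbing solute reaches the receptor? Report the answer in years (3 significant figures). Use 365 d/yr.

128 years

K = 4.86e-4 m/s × 86400 s/d = 41.99 m/d
q = Ki = 41.99 × 8.5e-4 = 0.03569 m/d
Average linear velocity = 0.03569 / 0.27 = 0.1322 m/d
Retardation R = 1 + ρ_b·K_d/n = 1 + 1.71×2.2/0.27 = 14.93
Contaminant velocity v_c = v/R = 0.1322/14.93 = 0.008852 m/d
t = L/v_c = 413/0.008852 = 46660 d
   = 46660/365 = 128 yr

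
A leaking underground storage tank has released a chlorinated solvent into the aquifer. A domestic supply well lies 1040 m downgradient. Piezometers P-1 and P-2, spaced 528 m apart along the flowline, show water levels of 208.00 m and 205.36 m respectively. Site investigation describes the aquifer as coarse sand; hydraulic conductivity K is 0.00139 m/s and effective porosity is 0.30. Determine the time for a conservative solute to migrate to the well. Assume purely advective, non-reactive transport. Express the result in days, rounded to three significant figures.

520 days

Hydraulic gradient i = (208.00 − 205.36) / 528 = 2.64 / 528 = 0.005000
K = 0.00139 m/s × 86400 s/d = 120.1 m/d
Specific discharge q = 120.1 × 0.005000 = 0.6005 m/d
Average linear velocity = 0.6005 / 0.30 = 2.002 m/d
t = L / v = 1040 / 2.002 = 519.6 d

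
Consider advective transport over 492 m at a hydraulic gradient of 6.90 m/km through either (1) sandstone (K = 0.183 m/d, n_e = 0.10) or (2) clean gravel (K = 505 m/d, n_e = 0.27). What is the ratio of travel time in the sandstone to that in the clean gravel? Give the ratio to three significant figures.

1020

Unit 1 (sandstone): v = 0.183×0.0069/0.10 = 0.01263 m/d, t = 492/0.01263 = 38960 d
Unit 2 (clean gravel): v = 505×0.0069/0.27 = 12.91 m/d, t = 492/12.91 = 38.12 d
t(sandstone) / t(clean gravel) = 38960/38.12 = 1020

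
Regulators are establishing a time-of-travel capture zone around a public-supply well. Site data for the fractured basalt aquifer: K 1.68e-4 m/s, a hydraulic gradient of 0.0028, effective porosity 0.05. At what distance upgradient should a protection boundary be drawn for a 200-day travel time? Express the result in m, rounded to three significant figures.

163 m

K = 1.68e-4 m/s × 86400 s/d = 14.52 m/d
q = Ki = 14.52 × 0.0028 = 0.04064 m/d
v_s = q/n_e = 0.04064/0.05 = 0.8129 m/d
L = v × T = 0.8129 × 200 = 162.6 m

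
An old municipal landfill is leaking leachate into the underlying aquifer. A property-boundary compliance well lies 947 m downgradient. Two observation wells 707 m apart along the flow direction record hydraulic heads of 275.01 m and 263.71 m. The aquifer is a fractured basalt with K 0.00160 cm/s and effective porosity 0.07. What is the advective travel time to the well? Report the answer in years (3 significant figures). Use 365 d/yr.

8.22 years

Hydraulic gradient i = (275.01 − 263.71) / 707 = 11.30 / 707 = 0.01598
K = 0.00160 cm/s × 864 = 1.382 m/d
Darcy flux q = K·i = 1.382 × 0.01598 = 0.02209 m/d
v_s = q/n_e = 0.02209/0.07 = 0.3156 m/d
t = L / v = 947 / 0.3156 = 3000 d
   = 3000 / 365 = 8.22 yr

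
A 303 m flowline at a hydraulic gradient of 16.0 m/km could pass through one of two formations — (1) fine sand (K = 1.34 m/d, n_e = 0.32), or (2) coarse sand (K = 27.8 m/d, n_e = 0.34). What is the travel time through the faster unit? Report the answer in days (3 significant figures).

Unit 1 (fine sand): v = 1.34×0.016/0.32 = 0.06700 m/d, t = 303/0.06700 = 4522 d
Unit 2 (coarse sand): v = 27.8×0.016/0.34 = 1.308 m/d, t = 303/1.308 = 231.6 d
Faster unit: t = 232 d

232 days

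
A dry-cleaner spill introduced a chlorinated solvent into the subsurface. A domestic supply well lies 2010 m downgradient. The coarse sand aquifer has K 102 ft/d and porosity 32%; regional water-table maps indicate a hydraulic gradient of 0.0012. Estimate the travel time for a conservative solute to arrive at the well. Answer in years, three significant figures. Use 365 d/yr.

K = 102 ft/d × 0.3048 = 31.09 m/d
q = Ki = 31.09 × 0.0012 = 0.03731 m/d
v_s = q/n_e = 0.03731/0.32 = 0.1166 m/d
t = L / v = 2010 / 0.1166 = 17240 d
   = 17240 / 365 = 47.2 yr

47.2 years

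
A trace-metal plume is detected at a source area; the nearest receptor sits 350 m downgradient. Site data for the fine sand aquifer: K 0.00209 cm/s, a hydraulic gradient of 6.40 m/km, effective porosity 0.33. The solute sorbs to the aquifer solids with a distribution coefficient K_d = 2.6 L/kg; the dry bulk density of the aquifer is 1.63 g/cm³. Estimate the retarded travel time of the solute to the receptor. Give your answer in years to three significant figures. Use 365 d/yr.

379 years

K = 0.00209 cm/s × 864 = 1.806 m/d
q = Ki = 1.806 × 0.0064 = 0.01156 m/d
Average linear velocity = 0.01156 / 0.33 = 0.03502 m/d
Retardation R = 1 + ρ_b·K_d/n = 1 + 1.63×2.6/0.33 = 13.84
Contaminant velocity v_c = v/R = 0.03502/13.84 = 0.002530 m/d
t = L/v_c = 350/0.002530 = 138300 d
   = 138300/365 = 379 yr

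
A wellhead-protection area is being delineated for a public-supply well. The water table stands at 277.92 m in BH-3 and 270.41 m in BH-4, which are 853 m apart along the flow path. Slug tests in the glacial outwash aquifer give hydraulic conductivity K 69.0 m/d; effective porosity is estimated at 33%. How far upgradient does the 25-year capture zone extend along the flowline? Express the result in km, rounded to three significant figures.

16.8 km

Hydraulic gradient i = (277.92 − 270.41) / 853 = 7.51 / 853 = 0.008804
Darcy flux q = K·i = 69.0 × 0.008804 = 0.6075 m/d
v_s = q/n_e = 0.6075/0.33 = 1.841 m/d
T = 25 yr × 365 = 9125 d
L = v × T = 1.841 × 9125 = 16800 m
   = 16.8 km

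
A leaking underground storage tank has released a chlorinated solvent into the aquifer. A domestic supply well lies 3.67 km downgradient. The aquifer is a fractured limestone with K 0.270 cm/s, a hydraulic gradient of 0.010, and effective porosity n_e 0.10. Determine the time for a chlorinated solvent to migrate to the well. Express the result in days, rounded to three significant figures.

K = 0.270 cm/s × 864 = 233.3 m/d
q = Ki = 233.3 × 0.010 = 2.333 m/d
v = Ki/n = 233.3·0.010/0.10 = 23.33 m/d
L = 3.67 km = 3670 m
t = L / v = 3670 / 23.33 = 157.3 d

157 days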